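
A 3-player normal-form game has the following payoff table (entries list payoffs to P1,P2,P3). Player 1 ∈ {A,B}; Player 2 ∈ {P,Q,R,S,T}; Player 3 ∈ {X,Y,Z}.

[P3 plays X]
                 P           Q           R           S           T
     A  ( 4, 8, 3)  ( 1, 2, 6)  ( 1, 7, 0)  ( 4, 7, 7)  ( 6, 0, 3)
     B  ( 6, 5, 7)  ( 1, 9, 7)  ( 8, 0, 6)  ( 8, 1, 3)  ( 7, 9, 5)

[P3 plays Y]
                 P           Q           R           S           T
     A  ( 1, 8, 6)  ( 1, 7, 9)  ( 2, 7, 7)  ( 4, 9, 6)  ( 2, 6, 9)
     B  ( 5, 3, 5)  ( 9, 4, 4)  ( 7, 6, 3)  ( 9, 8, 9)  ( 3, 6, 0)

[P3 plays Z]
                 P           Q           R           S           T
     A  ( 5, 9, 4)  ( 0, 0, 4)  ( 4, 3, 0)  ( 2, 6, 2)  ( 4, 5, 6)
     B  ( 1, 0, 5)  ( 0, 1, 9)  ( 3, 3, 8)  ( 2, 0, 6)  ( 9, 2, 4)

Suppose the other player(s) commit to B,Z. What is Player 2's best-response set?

u_2(P vs B,Z) = 0
u_2(Q vs B,Z) = 1
u_2(R vs B,Z) = 3
u_2(S vs B,Z) = 0
u_2(T vs B,Z) = 2
max payoff 3 at {R}

P2 best: {R}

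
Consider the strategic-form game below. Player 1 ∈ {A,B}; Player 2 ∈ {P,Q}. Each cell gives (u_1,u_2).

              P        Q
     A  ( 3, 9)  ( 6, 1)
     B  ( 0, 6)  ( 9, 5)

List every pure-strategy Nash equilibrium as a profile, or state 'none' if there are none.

(A,P): NE
(A,Q): not NE [P1→B gives 9>6; P2→P gives 9>1]
(B,P): not NE [P1→A gives 3>0]
(B,Q): not NE [P2→P gives 6>5]

PSNE = {(A,P)}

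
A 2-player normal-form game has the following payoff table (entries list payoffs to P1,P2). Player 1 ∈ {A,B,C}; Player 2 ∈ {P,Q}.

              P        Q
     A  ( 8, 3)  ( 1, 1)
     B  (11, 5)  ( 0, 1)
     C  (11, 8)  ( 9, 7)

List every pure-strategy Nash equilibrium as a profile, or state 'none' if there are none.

(A,P): not NE [P1→C gives 11>8]
(A,Q): not NE [P1→C gives 9>1; P2→P gives 3>1]
(B,P): NE
(B,Q): not NE [P1→C gives 9>0; P2→P gives 5>1]
(C,P): NE
(C,Q): not NE [P2→P gives 8>7]

PSNE = {(B,P), (C,P)}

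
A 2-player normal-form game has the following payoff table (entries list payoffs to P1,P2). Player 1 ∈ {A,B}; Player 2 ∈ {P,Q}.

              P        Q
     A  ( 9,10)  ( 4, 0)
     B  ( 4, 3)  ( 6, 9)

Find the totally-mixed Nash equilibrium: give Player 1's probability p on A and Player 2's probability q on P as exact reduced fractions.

p=3/8, q=2/7

P1 indiff ⇒ q·9+(1-q)·4 = q·4+(1-q)·6 ⇒ q(5) = (1-q)(2) ⇒ q = 2/7
P2 indiff ⇒ p·10+(1-p)·3 = p·0+(1-p)·9 ⇒ p(10) = (1-p)(6) ⇒ p = 3/8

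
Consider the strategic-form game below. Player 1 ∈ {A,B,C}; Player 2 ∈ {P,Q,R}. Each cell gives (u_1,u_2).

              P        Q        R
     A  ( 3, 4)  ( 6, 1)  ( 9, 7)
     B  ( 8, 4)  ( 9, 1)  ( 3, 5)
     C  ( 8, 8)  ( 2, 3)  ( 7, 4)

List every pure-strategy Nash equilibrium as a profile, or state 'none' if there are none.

Nash profiles: (A,R), (C,P)

(A,P): not NE [P1→C gives 8>3; P2→R gives 7>4]
(A,Q): not NE [P1→B gives 9>6; P2→R gives 7>1]
(A,R): NE
(B,P): not NE [P2→R gives 5>4]
(B,Q): not NE [P2→R gives 5>1]
(B,R): not NE [P1→A gives 9>3]
(C,P): NE
(C,Q): not NE [P1→B gives 9>2; P2→P gives 8>3]
(C,R): not NE [P1→A gives 9>7; P2→P gives 8>4]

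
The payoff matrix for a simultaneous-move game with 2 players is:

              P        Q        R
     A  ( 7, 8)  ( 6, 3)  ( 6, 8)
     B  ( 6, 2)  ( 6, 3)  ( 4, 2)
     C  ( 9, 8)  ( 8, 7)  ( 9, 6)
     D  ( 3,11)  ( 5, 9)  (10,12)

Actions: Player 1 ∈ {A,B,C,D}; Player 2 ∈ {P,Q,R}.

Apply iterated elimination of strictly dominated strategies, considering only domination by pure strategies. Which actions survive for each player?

IESDS → P1:{C,D} P2:{P,R}

P1 drop A (C beats it: P:9>7 Q:8>6 R:9>6)
P1 drop B (C beats it: P:9>6 Q:8>6 R:9>4)
P2 drop Q (P beats it: C:8>7 D:11>9)
P1→{C,D} P2→{P,R}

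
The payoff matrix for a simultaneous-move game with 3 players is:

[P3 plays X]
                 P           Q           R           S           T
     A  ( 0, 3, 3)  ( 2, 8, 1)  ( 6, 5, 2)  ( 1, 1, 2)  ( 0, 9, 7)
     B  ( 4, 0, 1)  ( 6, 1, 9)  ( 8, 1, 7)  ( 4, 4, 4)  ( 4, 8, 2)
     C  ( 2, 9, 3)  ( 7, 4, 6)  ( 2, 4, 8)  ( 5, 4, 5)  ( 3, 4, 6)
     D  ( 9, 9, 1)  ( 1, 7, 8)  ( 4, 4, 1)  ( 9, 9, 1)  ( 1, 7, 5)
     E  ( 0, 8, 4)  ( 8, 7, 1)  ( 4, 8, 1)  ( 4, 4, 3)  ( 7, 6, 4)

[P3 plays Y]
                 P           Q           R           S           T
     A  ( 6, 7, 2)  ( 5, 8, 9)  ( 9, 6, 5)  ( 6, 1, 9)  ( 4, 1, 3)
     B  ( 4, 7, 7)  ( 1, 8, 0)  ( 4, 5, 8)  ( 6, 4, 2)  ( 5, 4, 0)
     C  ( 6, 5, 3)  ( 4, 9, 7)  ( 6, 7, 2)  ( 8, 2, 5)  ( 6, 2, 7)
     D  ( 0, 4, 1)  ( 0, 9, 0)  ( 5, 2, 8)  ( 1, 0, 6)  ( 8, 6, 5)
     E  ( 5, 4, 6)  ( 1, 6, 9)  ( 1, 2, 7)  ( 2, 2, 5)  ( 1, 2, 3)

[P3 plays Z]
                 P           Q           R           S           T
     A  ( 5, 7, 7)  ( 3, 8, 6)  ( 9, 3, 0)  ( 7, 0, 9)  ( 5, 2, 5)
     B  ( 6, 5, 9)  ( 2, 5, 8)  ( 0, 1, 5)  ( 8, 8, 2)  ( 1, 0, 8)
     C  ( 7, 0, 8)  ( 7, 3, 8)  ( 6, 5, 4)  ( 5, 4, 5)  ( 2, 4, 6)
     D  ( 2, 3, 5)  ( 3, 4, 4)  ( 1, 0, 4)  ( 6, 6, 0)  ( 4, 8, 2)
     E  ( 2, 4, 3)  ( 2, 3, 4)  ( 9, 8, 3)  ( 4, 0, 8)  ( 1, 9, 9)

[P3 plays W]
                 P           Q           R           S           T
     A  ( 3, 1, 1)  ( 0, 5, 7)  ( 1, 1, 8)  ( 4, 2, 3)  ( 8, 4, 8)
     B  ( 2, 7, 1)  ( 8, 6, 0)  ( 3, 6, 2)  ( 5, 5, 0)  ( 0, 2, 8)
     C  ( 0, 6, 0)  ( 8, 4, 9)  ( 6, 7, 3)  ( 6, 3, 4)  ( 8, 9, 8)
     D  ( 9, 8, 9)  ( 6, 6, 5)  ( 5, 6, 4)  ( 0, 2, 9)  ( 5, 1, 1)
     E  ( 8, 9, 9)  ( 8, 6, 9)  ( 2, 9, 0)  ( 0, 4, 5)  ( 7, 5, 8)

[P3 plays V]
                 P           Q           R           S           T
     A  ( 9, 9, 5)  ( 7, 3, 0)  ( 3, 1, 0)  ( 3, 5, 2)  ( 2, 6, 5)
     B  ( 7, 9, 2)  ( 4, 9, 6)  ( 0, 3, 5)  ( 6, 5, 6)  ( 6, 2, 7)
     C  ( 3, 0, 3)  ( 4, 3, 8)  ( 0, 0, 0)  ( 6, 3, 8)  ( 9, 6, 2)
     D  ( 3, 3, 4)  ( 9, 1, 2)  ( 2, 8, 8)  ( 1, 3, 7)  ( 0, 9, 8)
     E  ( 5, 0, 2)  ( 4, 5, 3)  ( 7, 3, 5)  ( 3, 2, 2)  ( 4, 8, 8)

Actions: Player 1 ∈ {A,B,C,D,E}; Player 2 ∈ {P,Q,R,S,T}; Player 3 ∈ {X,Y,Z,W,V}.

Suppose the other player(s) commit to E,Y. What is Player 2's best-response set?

P2 best: {Q}

u_2(P vs E,Y) = 4
u_2(Q vs E,Y) = 6
u_2(R vs E,Y) = 2
u_2(S vs E,Y) = 2
u_2(T vs E,Y) = 2
max payoff 6 at {Q}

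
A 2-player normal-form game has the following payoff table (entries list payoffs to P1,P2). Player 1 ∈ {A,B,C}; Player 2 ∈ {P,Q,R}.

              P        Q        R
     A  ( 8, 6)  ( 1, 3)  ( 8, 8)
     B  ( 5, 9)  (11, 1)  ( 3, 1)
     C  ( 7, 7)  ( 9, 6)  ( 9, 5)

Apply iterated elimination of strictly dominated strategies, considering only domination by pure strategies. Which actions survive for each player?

Survivors P1:{A,C} P2:{P,R}

P2 drop Q (P beats it: A:6>3 B:9>1 C:7>6)
P1 drop B (A beats it: P:8>5 R:8>3)
P1→{A,C} P2→{P,R}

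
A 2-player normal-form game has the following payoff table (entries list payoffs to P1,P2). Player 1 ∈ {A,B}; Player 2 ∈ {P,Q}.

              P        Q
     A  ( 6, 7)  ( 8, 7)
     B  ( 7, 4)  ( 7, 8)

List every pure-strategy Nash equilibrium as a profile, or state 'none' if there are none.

(A,P): not NE [P1→B gives 7>6]
(A,Q): NE
(B,P): not NE [P2→Q gives 8>4]
(B,Q): not NE [P1→A gives 8>7]

PSNE = {(A,Q)}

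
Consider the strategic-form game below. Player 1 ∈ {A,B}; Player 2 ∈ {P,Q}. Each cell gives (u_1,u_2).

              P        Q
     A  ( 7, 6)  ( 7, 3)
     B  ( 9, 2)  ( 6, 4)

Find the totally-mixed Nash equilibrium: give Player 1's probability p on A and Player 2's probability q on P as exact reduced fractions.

p=2/5, q=1/3

P1 indiff ⇒ q·7+(1-q)·7 = q·9+(1-q)·6 ⇒ q(-2) = (1-q)(-1) ⇒ q = 1/3
P2 indiff ⇒ p·6+(1-p)·2 = p·3+(1-p)·4 ⇒ p(3) = (1-p)(2) ⇒ p = 2/5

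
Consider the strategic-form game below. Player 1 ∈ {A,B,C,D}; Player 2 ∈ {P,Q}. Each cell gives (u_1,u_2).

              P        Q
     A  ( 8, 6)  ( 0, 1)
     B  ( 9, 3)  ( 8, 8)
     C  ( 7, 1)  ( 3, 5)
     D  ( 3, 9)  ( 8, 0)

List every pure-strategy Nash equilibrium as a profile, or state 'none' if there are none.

(A,P): not NE [P1→B gives 9>8]
(A,Q): not NE [P1→D gives 8>0; P2→P gives 6>1]
(B,P): not NE [P2→Q gives 8>3]
(B,Q): NE
(C,P): not NE [P1→B gives 9>7; P2→Q gives 5>1]
(C,Q): not NE [P1→D gives 8>3]
(D,P): not NE [P1→B gives 9>3]
(D,Q): not NE [P2→P gives 9>0]

NE set: (B,Q)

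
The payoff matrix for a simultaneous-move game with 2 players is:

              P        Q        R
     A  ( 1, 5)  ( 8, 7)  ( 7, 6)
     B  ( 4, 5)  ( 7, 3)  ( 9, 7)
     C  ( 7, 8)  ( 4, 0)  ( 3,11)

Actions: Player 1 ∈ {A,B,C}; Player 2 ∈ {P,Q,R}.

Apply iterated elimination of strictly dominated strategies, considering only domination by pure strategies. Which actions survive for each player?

P2 drop P (R beats it: A:6>5 B:7>5 C:11>8)
P1 drop C (A beats it: Q:8>4 R:7>3)
P1→{A,B} P2→{Q,R}

IESDS → P1:{A,B} P2:{Q,R}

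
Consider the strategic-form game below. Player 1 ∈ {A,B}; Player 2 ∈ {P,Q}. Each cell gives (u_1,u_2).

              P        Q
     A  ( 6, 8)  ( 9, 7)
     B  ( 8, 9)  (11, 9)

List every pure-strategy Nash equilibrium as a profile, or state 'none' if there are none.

Nash profiles: (B,P), (B,Q)

(A,P): not NE [P1→B gives 8>6]
(A,Q): not NE [P1→B gives 11>9; P2→P gives 8>7]
(B,P): NE
(B,Q): NE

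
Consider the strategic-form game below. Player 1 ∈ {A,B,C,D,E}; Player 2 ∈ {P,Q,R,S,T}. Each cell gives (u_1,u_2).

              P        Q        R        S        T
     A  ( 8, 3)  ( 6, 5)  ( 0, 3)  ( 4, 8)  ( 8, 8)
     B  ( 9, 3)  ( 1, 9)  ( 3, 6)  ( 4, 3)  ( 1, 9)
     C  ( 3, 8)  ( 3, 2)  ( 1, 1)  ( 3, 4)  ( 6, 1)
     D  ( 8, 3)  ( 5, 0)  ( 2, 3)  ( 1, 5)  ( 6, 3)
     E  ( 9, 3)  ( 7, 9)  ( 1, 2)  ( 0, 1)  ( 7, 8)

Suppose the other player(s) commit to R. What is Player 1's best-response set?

argmax u_1 = {B}

u_1(A vs R) = 0
u_1(B vs R) = 3
u_1(C vs R) = 1
u_1(D vs R) = 2
u_1(E vs R) = 1
max payoff 3 at {B}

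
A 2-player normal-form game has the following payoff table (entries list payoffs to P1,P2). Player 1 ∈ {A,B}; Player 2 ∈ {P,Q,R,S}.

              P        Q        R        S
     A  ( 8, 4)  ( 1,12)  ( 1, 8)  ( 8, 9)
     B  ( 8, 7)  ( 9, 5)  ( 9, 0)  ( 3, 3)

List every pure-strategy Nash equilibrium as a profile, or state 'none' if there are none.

Nash profiles: (B,P)

(A,P): not NE [P2→Q gives 12>4]
(A,Q): not NE [P1→B gives 9>1]
(A,R): not NE [P1→B gives 9>1; P2→Q gives 12>8]
(A,S): not NE [P2→Q gives 12>9]
(B,P): NE
(B,Q): not NE [P2→P gives 7>5]
(B,R): not NE [P2→P gives 7>0]
(B,S): not NE [P1→A gives 8>3; P2→P gives 7>3]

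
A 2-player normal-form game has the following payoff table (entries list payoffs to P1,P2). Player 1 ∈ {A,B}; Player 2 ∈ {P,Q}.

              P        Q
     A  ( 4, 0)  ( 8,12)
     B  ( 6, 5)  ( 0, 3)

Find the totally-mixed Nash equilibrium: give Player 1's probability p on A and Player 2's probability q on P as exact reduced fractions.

P1 indiff ⇒ q·4+(1-q)·8 = q·6+(1-q)·0 ⇒ q(-2) = (1-q)(-8) ⇒ q = 4/5
P2 indiff ⇒ p·0+(1-p)·5 = p·12+(1-p)·3 ⇒ p(-12) = (1-p)(-2) ⇒ p = 1/7

(p,q) = (1/7, 4/5)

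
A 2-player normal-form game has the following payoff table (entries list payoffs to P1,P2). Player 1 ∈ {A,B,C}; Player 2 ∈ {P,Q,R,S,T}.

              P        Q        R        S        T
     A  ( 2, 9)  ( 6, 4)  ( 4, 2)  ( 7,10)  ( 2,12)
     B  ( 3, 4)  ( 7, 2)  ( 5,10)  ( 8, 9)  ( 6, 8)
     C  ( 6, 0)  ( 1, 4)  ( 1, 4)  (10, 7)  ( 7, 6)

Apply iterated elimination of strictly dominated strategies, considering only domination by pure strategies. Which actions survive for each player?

IESDS → P1:{B,C} P2:{R,S}

P1 drop A (B beats it: P:3>2 Q:7>6 R:5>4 S:8>7 T:6>2)
P2 drop P (R beats it: B:10>4 C:4>0)
P2 drop Q (S beats it: B:9>2 C:7>4)
P2 drop T (S beats it: B:9>8 C:7>6)
P1→{B,C} P2→{R,S}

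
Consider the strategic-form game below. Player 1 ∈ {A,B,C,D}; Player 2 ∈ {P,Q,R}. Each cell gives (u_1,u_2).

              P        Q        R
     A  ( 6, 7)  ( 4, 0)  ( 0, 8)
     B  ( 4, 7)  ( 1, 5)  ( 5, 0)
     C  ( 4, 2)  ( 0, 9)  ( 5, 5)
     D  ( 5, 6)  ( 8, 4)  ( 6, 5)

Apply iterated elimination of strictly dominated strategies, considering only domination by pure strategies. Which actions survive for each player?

Remaining: P1:{A,D} P2:{P,R}

P1 drop B (D beats it: P:5>4 Q:8>1 R:6>5)
P1 drop C (D beats it: P:5>4 Q:8>0 R:6>5)
P2 drop Q (P beats it: A:7>0 D:6>4)
P1→{A,D} P2→{P,R}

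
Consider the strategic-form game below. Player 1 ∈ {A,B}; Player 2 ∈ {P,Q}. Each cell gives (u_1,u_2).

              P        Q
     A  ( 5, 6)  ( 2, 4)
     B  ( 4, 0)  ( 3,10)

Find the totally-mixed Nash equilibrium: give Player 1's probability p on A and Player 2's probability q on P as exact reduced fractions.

P1 indiff ⇒ q·5+(1-q)·2 = q·4+(1-q)·3 ⇒ q(1) = (1-q)(1) ⇒ q = 1/2
P2 indiff ⇒ p·6+(1-p)·0 = p·4+(1-p)·10 ⇒ p(2) = (1-p)(10) ⇒ p = 5/6

p=5/6, q=1/2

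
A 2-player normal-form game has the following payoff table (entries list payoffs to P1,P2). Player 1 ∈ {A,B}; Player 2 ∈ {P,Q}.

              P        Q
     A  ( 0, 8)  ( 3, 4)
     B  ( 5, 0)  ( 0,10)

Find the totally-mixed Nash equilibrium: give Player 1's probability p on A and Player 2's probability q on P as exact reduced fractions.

p=5/7, q=3/8

P1 indiff ⇒ q·0+(1-q)·3 = q·5+(1-q)·0 ⇒ q(-5) = (1-q)(-3) ⇒ q = 3/8
P2 indiff ⇒ p·8+(1-p)·0 = p·4+(1-p)·10 ⇒ p(4) = (1-p)(10) ⇒ p = 5/7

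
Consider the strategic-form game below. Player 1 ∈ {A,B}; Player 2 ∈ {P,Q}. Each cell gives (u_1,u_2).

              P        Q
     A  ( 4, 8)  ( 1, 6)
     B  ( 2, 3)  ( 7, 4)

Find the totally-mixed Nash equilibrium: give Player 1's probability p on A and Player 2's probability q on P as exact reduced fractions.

p=1/3, q=3/4

P1 indiff ⇒ q·4+(1-q)·1 = q·2+(1-q)·7 ⇒ q(2) = (1-q)(6) ⇒ q = 3/4
P2 indiff ⇒ p·8+(1-p)·3 = p·6+(1-p)·4 ⇒ p(2) = (1-p)(1) ⇒ p = 1/3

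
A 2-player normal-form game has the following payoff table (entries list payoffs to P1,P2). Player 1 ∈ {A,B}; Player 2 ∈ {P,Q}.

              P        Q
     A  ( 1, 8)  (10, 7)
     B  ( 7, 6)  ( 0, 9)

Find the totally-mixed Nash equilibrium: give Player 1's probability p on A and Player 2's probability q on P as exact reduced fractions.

p=3/4, q=5/8

P1 indiff ⇒ q·1+(1-q)·10 = q·7+(1-q)·0 ⇒ q(-6) = (1-q)(-10) ⇒ q = 5/8
P2 indiff ⇒ p·8+(1-p)·6 = p·7+(1-p)·9 ⇒ p(1) = (1-p)(3) ⇒ p = 3/4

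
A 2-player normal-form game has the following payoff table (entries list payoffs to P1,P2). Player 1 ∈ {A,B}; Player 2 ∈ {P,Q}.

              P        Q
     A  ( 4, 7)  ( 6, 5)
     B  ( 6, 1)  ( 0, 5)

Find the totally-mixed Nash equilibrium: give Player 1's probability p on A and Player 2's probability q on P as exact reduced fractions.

P1 indiff ⇒ q·4+(1-q)·6 = q·6+(1-q)·0 ⇒ q(-2) = (1-q)(-6) ⇒ q = 3/4
P2 indiff ⇒ p·7+(1-p)·1 = p·5+(1-p)·5 ⇒ p(2) = (1-p)(4) ⇒ p = 2/3

p=2/3, q=3/4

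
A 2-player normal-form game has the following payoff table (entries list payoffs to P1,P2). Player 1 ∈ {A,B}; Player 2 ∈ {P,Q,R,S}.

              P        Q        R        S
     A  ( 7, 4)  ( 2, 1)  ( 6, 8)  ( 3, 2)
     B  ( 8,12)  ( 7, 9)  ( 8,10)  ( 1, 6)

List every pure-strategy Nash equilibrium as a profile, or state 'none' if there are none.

(A,P): not NE [P1→B gives 8>7; P2→R gives 8>4]
(A,Q): not NE [P1→B gives 7>2; P2→R gives 8>1]
(A,R): not NE [P1→B gives 8>6]
(A,S): not NE [P2→R gives 8>2]
(B,P): NE
(B,Q): not NE [P2→P gives 12>9]
(B,R): not NE [P2→P gives 12>10]
(B,S): not NE [P1→A gives 3>1; P2→P gives 12>6]

PSNE = {(B,P)}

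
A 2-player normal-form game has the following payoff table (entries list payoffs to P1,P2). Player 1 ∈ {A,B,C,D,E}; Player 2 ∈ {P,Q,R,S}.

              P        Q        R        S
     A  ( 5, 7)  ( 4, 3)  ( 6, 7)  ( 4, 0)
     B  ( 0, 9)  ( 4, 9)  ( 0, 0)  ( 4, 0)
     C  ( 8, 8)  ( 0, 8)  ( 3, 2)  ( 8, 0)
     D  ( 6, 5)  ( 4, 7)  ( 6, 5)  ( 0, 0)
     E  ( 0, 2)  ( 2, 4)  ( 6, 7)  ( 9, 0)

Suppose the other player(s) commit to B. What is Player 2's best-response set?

BR_2 = {P,Q}

u_2(P vs B) = 9
u_2(Q vs B) = 9
u_2(R vs B) = 0
u_2(S vs B) = 0
max payoff 9 at {P,Q}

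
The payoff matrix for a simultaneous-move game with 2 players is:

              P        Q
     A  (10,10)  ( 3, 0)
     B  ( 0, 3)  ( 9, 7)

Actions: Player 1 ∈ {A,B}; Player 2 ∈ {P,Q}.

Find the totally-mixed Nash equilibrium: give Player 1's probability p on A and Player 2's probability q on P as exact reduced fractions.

P1 indiff ⇒ q·10+(1-q)·3 = q·0+(1-q)·9 ⇒ q(10) = (1-q)(6) ⇒ q = 3/8
P2 indiff ⇒ p·10+(1-p)·3 = p·0+(1-p)·7 ⇒ p(10) = (1-p)(4) ⇒ p = 2/7

(p,q) = (2/7, 3/8)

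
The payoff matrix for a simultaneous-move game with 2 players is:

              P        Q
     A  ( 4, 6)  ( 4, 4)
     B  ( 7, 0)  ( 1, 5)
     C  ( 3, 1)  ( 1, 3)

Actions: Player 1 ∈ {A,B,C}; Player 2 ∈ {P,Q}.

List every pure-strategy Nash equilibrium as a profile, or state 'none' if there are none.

PSNE: ∅

(A,P): not NE [P1→B gives 7>4]
(A,Q): not NE [P2→P gives 6>4]
(B,P): not NE [P2→Q gives 5>0]
(B,Q): not NE [P1→A gives 4>1]
(C,P): not NE [P1→B gives 7>3; P2→Q gives 3>1]
(C,Q): not NE [P1→A gives 4>1]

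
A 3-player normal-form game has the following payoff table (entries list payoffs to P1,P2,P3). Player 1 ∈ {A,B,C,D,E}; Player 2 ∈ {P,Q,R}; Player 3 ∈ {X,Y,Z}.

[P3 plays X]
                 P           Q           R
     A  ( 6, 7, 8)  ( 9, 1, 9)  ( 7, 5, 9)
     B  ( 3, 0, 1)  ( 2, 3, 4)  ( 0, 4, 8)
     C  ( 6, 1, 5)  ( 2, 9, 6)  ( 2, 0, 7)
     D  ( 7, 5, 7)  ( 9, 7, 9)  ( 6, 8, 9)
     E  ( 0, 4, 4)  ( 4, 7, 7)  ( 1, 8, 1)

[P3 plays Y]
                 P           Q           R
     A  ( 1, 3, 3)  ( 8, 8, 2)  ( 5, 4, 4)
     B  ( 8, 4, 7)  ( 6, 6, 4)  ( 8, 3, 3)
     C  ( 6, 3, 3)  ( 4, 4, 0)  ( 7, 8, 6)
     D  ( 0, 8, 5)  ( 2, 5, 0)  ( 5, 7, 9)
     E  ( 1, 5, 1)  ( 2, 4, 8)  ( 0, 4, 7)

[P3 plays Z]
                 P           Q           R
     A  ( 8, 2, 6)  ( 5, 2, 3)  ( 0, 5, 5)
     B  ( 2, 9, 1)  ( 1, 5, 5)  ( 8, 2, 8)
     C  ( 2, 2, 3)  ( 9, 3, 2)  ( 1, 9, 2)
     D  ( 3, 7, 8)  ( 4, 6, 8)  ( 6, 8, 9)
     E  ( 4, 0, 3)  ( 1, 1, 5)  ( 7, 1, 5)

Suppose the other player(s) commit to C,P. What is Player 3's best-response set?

argmax u_3 = {X}

u_3(X vs C,P) = 5
u_3(Y vs C,P) = 3
u_3(Z vs C,P) = 3
max payoff 5 at {X}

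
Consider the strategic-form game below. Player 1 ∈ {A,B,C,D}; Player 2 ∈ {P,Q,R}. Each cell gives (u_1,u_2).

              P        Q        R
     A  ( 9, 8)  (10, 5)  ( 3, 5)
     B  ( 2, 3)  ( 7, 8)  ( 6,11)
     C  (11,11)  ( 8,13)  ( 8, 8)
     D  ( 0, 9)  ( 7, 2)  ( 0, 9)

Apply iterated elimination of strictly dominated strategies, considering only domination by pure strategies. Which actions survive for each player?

P1 drop B (C beats it: P:11>2 Q:8>7 R:8>6)
P1 drop D (A beats it: P:9>0 Q:10>7 R:3>0)
P2 drop R (P beats it: A:8>5 C:11>8)
P1→{A,C} P2→{P,Q}

Remaining: P1:{A,C} P2:{P,Q}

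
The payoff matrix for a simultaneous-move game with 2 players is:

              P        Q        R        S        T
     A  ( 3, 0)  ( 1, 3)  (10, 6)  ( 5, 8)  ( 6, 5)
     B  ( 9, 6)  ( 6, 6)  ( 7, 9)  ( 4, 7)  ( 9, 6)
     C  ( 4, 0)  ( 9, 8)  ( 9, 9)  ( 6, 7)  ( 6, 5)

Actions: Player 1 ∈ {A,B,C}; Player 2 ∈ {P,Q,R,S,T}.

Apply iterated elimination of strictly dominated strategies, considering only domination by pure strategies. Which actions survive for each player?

Survivors P1:{A,C} P2:{R,S}

P2 drop P (R beats it: A:6>0 B:9>6 C:9>0)
P2 drop Q (R beats it: A:6>3 B:9>6 C:9>8)
P2 drop T (R beats it: A:6>5 B:9>6 C:9>5)
P1 drop B (A beats it: R:10>7 S:5>4)
P1→{A,C} P2→{R,S}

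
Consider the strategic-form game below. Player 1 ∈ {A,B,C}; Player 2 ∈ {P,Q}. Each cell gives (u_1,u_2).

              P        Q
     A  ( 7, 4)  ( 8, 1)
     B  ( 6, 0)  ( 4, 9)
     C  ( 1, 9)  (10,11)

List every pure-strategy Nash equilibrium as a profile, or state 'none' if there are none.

Nash profiles: (A,P), (C,Q)

(A,P): NE
(A,Q): not NE [P1→C gives 10>8; P2→P gives 4>1]
(B,P): not NE [P1→A gives 7>6; P2→Q gives 9>0]
(B,Q): not NE [P1→C gives 10>4]
(C,P): not NE [P1→A gives 7>1; P2→Q gives 11>9]
(C,Q): NE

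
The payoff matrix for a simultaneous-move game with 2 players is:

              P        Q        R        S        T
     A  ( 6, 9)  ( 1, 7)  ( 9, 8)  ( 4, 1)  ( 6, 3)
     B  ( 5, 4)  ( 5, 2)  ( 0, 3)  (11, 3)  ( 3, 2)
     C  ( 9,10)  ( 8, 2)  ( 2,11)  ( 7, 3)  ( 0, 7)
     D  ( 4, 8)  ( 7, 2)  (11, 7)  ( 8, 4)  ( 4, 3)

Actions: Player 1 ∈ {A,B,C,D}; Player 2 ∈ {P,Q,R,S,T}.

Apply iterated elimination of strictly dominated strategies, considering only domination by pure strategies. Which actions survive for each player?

P2 drop Q (P beats it: A:9>7 B:4>2 C:10>2 D:8>2)
P2 drop S (P beats it: A:9>1 B:4>3 C:10>3 D:8>4)
P1 drop B (A beats it: P:6>5 R:9>0 T:6>3)
P2 drop T (P beats it: A:9>3 C:10>7 D:8>3)
P1→{A,C,D} P2→{P,R}

IESDS → P1:{A,C,D} P2:{P,R}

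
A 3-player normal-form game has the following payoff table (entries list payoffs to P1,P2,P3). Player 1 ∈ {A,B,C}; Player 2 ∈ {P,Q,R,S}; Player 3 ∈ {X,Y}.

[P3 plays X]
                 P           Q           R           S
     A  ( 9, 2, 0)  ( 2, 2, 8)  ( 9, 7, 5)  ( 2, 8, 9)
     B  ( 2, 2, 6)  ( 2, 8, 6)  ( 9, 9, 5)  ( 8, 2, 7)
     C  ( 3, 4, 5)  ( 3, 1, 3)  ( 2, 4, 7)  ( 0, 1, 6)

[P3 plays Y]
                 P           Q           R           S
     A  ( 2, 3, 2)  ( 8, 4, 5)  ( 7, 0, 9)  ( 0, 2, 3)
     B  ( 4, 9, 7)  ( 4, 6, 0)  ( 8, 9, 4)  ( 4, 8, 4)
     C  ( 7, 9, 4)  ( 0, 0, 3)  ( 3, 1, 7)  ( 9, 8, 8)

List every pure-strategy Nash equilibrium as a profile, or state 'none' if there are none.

Nash profiles: (B,R,X)

(A,P,X): not NE [P2→S gives 8>2; P3→Y gives 2>0]
(A,P,Y): not NE [P1→C gives 7>2; P2→Q gives 4>3]
(A,Q,X): not NE [P1→C gives 3>2; P2→S gives 8>2]
(A,Q,Y): not NE [P3→X gives 8>5]
(A,R,X): not NE [P2→S gives 8>7; P3→Y gives 9>5]
(A,R,Y): not NE [P1→B gives 8>7; P2→Q gives 4>0]
(A,S,X): not NE [P1→B gives 8>2]
(A,S,Y): not NE [P1→C gives 9>0; P2→Q gives 4>2; P3→X gives 9>3]
(B,P,X): not NE [P1→A gives 9>2; P2→R gives 9>2; P3→Y gives 7>6]
(B,P,Y): not NE [P1→C gives 7>4]
(B,Q,X): not NE [P1→C gives 3>2; P2→R gives 9>8]
(B,Q,Y): not NE [P1→A gives 8>4; P2→R gives 9>6; P3→X gives 6>0]
(B,R,X): NE
(B,R,Y): not NE [P3→X gives 5>4]
(B,S,X): not NE [P2→R gives 9>2]
(B,S,Y): not NE [P1→C gives 9>4; P2→R gives 9>8; P3→X gives 7>4]
(C,P,X): not NE [P1→A gives 9>3]
(C,P,Y): not NE [P3→X gives 5>4]
(C,Q,X): not NE [P2→R gives 4>1]
(C,Q,Y): not NE [P1→A gives 8>0; P2→P gives 9>0]
(C,R,X): not NE [P1→B gives 9>2]
(C,R,Y): not NE [P1→B gives 8>3; P2→P gives 9>1]
(C,S,X): not NE [P1→B gives 8>0; P2→R gives 4>1; P3→Y gives 8>6]
(C,S,Y): not NE [P2→P gives 9>8]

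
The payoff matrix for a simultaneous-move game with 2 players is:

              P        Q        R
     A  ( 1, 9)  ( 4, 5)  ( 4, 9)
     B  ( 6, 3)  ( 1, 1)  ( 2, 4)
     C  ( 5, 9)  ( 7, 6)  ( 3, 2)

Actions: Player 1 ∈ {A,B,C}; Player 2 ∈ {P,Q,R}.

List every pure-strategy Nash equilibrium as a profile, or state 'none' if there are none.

(A,P): not NE [P1→B gives 6>1]
(A,Q): not NE [P1→C gives 7>4; P2→R gives 9>5]
(A,R): NE
(B,P): not NE [P2→R gives 4>3]
(B,Q): not NE [P1→C gives 7>1; P2→R gives 4>1]
(B,R): not NE [P1→A gives 4>2]
(C,P): not NE [P1→B gives 6>5]
(C,Q): not NE [P2→P gives 9>6]
(C,R): not NE [P1→A gives 4>3; P2→P gives 9>2]

PSNE = {(A,R)}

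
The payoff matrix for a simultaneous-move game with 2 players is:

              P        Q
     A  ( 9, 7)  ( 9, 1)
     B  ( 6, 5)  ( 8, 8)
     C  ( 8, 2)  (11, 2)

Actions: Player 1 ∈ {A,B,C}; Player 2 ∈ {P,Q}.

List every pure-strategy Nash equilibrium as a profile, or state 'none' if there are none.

Nash profiles: (A,P), (C,Q)

(A,P): NE
(A,Q): not NE [P1→C gives 11>9; P2→P gives 7>1]
(B,P): not NE [P1→A gives 9>6; P2→Q gives 8>5]
(B,Q): not NE [P1→C gives 11>8]
(C,P): not NE [P1→A gives 9>8]
(C,Q): NE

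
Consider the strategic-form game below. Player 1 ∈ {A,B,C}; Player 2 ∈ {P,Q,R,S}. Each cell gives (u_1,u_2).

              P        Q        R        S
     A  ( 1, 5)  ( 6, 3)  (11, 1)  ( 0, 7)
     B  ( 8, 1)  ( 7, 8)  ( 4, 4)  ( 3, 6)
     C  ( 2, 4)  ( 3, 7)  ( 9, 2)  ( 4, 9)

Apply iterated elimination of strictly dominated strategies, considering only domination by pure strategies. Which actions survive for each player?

Survivors P1:{B,C} P2:{Q,S}

P2 drop P (S beats it: A:7>5 B:6>1 C:9>4)
P2 drop R (Q beats it: A:3>1 B:8>4 C:7>2)
P1 drop A (B beats it: Q:7>6 S:3>0)
P1→{B,C} P2→{Q,S}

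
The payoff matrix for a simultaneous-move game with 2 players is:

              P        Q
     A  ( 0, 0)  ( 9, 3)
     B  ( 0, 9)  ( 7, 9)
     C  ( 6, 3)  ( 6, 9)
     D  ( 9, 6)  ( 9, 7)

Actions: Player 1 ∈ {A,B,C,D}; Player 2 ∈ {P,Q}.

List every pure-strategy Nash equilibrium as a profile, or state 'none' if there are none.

(A,P): not NE [P1→D gives 9>0; P2→Q gives 3>0]
(A,Q): NE
(B,P): not NE [P1→D gives 9>0]
(B,Q): not NE [P1→D gives 9>7]
(C,P): not NE [P1→D gives 9>6; P2→Q gives 9>3]
(C,Q): not NE [P1→D gives 9>6]
(D,P): not NE [P2→Q gives 7>6]
(D,Q): NE

NE set: (A,Q), (D,Q)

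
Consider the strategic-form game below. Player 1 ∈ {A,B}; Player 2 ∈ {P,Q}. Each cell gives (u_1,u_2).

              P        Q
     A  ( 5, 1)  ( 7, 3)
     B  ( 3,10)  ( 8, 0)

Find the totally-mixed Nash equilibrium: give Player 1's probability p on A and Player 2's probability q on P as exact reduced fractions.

P1 mixes 5/6 on A; P2 mixes 1/3 on P

P1 indiff ⇒ q·5+(1-q)·7 = q·3+(1-q)·8 ⇒ q(2) = (1-q)(1) ⇒ q = 1/3
P2 indiff ⇒ p·1+(1-p)·10 = p·3+(1-p)·0 ⇒ p(-2) = (1-p)(-10) ⇒ p = 5/6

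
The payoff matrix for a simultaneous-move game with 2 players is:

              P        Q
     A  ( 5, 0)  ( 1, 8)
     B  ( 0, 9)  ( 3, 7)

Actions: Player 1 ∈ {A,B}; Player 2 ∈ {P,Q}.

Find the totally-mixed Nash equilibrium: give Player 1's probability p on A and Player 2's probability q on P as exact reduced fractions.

P1 indiff ⇒ q·5+(1-q)·1 = q·0+(1-q)·3 ⇒ q(5) = (1-q)(2) ⇒ q = 2/7
P2 indiff ⇒ p·0+(1-p)·9 = p·8+(1-p)·7 ⇒ p(-8) = (1-p)(-2) ⇒ p = 1/5

(p,q) = (1/5, 2/7)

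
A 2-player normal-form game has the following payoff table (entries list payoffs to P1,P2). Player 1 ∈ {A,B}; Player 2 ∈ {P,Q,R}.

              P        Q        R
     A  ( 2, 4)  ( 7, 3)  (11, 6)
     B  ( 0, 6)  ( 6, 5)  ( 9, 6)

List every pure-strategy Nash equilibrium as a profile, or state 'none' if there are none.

(A,P): not NE [P2→R gives 6>4]
(A,Q): not NE [P2→R gives 6>3]
(A,R): NE
(B,P): not NE [P1→A gives 2>0]
(B,Q): not NE [P1→A gives 7>6; P2→R gives 6>5]
(B,R): not NE [P1→A gives 11>9]

Nash profiles: (A,R)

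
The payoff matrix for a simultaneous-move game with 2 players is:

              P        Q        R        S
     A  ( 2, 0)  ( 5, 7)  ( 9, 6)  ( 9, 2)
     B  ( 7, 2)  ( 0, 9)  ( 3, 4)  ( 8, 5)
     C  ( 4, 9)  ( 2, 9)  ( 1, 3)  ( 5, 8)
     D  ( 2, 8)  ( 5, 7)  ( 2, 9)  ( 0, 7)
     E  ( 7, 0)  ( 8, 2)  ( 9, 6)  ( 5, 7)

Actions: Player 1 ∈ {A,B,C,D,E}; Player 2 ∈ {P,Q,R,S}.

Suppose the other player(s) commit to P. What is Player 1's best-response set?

u_1(A vs P) = 2
u_1(B vs P) = 7
u_1(C vs P) = 4
u_1(D vs P) = 2
u_1(E vs P) = 7
max payoff 7 at {B,E}

argmax u_1 = {B,E}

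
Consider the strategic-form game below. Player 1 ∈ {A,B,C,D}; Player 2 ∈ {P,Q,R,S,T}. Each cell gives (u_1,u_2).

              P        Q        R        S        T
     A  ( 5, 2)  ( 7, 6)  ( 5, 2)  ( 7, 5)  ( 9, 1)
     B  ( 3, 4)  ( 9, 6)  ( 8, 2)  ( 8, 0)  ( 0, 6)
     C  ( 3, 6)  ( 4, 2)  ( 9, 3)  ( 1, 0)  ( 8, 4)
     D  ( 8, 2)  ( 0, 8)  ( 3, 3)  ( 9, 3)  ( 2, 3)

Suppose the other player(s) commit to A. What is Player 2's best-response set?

BR_2 = {Q}

u_2(P vs A) = 2
u_2(Q vs A) = 6
u_2(R vs A) = 2
u_2(S vs A) = 5
u_2(T vs A) = 1
max payoff 6 at {Q}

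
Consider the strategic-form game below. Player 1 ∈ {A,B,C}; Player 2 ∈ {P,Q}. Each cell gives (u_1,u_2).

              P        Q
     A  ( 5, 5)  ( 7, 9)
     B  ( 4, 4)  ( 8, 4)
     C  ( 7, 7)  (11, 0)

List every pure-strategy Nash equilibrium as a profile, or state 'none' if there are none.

Nash profiles: (C,P)

(A,P): not NE [P1→C gives 7>5; P2→Q gives 9>5]
(A,Q): not NE [P1→C gives 11>7]
(B,P): not NE [P1→C gives 7>4]
(B,Q): not NE [P1→C gives 11>8]
(C,P): NE
(C,Q): not NE [P2→P gives 7>0]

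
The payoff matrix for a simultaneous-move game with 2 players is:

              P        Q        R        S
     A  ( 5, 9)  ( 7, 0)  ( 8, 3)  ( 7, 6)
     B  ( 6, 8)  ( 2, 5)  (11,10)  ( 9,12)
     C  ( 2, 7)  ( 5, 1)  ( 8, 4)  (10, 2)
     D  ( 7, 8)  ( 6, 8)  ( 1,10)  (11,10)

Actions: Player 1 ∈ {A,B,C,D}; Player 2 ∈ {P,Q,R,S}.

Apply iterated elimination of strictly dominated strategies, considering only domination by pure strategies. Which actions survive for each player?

IESDS → P1:{B,C,D} P2:{P,R,S}

P2 drop Q (R beats it: A:3>0 B:10>5 C:4>1 D:10>8)
P1 drop A (B beats it: P:6>5 R:11>8 S:9>7)
P1→{B,C,D} P2→{P,R,S}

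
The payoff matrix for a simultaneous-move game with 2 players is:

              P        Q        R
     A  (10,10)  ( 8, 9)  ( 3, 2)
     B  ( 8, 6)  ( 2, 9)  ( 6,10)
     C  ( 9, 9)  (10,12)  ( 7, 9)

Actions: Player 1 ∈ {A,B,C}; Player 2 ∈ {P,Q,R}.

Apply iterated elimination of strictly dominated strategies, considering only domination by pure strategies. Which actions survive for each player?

Remaining: P1:{A,C} P2:{P,Q}

P1 drop B (C beats it: P:9>8 Q:10>2 R:7>6)
P2 drop R (Q beats it: A:9>2 C:12>9)
P1→{A,C} P2→{P,Q}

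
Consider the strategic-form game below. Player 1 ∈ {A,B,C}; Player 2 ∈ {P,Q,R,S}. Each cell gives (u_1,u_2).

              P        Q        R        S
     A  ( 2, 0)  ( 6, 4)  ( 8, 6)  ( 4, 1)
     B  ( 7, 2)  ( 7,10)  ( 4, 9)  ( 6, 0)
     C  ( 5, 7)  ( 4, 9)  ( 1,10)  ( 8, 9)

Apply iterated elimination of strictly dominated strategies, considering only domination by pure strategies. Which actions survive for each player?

IESDS → P1:{A,B} P2:{Q,R}

P2 drop P (Q beats it: A:4>0 B:10>2 C:9>7)
P2 drop S (R beats it: A:6>1 B:9>0 C:10>9)
P1 drop C (A beats it: Q:6>4 R:8>1)
P1→{A,B} P2→{Q,R}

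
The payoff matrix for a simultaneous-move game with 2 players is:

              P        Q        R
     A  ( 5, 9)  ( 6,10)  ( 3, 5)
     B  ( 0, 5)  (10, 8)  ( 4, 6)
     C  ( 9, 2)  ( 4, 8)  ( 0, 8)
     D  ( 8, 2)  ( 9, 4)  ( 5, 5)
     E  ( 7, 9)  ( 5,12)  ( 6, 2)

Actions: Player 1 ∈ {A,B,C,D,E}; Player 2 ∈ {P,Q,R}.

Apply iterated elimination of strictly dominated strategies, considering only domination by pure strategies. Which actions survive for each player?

P1 drop A (D beats it: P:8>5 Q:9>6 R:5>3)
P2 drop P (Q beats it: B:8>5 C:8>2 D:4>2 E:12>9)
P1 drop C (B beats it: Q:10>4 R:4>0)
P1→{B,D,E} P2→{Q,R}

IESDS → P1:{B,D,E} P2:{Q,R}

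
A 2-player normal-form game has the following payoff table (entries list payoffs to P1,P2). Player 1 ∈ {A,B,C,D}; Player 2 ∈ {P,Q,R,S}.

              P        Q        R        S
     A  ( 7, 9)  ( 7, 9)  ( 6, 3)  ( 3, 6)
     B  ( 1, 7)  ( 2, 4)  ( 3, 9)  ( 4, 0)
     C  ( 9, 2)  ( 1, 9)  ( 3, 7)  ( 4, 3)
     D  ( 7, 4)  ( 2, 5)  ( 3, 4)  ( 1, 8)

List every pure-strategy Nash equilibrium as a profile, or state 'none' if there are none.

(A,P): not NE [P1→C gives 9>7]
(A,Q): NE
(A,R): not NE [P2→Q gives 9>3]
(A,S): not NE [P1→C gives 4>3; P2→Q gives 9>6]
(B,P): not NE [P1→C gives 9>1; P2→R gives 9>7]
(B,Q): not NE [P1→A gives 7>2; P2→R gives 9>4]
(B,R): not NE [P1→A gives 6>3]
(B,S): not NE [P2→R gives 9>0]
(C,P): not NE [P2→Q gives 9>2]
(C,Q): not NE [P1→A gives 7>1]
(C,R): not NE [P1→A gives 6>3; P2→Q gives 9>7]
(C,S): not NE [P2→Q gives 9>3]
(D,P): not NE [P1→C gives 9>7; P2→S gives 8>4]
(D,Q): not NE [P1→A gives 7>2; P2→S gives 8>5]
(D,R): not NE [P1→A gives 6>3; P2→S gives 8>4]
(D,S): not NE [P1→C gives 4>1]

PSNE = {(A,Q)}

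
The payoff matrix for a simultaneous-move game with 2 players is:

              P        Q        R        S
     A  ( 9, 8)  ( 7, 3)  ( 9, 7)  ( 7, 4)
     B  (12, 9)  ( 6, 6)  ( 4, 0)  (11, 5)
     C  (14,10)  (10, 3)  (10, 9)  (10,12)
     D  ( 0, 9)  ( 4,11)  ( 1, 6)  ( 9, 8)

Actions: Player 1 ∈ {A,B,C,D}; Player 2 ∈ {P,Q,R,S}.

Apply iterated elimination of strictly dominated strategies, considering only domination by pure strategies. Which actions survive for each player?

Remaining: P1:{B,C} P2:{P,S}

P1 drop A (C beats it: P:14>9 Q:10>7 R:10>9 S:10>7)
P1 drop D (B beats it: P:12>0 Q:6>4 R:4>1 S:11>9)
P2 drop Q (P beats it: B:9>6 C:10>3)
P2 drop R (P beats it: B:9>0 C:10>9)
P1→{B,C} P2→{P,S}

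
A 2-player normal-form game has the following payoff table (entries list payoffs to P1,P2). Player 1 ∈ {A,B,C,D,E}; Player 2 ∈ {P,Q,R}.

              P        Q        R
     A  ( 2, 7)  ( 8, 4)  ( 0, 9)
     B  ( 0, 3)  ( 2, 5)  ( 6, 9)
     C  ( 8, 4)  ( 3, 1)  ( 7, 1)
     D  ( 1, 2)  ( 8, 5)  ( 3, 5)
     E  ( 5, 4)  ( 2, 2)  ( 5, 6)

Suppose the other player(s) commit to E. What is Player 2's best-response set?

P2 best: {R}

u_2(P vs E) = 4
u_2(Q vs E) = 2
u_2(R vs E) = 6
max payoff 6 at {R}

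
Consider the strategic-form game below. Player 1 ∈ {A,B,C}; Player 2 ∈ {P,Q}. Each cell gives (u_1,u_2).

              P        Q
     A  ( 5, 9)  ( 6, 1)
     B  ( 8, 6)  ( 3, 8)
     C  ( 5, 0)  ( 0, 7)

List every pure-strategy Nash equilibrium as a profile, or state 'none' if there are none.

PSNE: ∅

(A,P): not NE [P1→B gives 8>5]
(A,Q): not NE [P2→P gives 9>1]
(B,P): not NE [P2→Q gives 8>6]
(B,Q): not NE [P1→A gives 6>3]
(C,P): not NE [P1→B gives 8>5; P2→Q gives 7>0]
(C,Q): not NE [P1→A gives 6>0]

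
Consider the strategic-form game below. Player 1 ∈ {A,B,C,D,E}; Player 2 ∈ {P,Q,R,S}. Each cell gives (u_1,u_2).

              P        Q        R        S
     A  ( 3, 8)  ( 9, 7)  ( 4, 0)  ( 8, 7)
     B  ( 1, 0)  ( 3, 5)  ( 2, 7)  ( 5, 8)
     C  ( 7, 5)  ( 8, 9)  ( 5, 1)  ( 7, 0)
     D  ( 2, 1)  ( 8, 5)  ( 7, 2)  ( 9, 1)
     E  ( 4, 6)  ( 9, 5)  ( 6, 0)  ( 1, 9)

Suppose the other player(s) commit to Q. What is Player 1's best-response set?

P1 best: {A,E}

u_1(A vs Q) = 9
u_1(B vs Q) = 3
u_1(C vs Q) = 8
u_1(D vs Q) = 8
u_1(E vs Q) = 9
max payoff 9 at {A,E}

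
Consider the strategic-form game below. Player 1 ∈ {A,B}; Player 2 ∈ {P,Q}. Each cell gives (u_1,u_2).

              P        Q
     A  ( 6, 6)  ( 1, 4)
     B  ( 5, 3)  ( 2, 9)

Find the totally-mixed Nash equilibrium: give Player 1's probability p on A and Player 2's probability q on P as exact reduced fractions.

P1 indiff ⇒ q·6+(1-q)·1 = q·5+(1-q)·2 ⇒ q(1) = (1-q)(1) ⇒ q = 1/2
P2 indiff ⇒ p·6+(1-p)·3 = p·4+(1-p)·9 ⇒ p(2) = (1-p)(6) ⇒ p = 3/4

(p,q) = (3/4, 1/2)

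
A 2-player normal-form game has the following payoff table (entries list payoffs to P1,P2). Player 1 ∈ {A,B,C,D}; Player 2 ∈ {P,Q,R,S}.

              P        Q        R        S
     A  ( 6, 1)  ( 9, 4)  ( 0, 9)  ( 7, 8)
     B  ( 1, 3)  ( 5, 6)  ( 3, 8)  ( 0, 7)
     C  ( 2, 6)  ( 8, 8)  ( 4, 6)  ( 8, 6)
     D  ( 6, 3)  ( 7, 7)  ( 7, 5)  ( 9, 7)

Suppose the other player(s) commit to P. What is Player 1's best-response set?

P1 best: {A,D}

u_1(A vs P) = 6
u_1(B vs P) = 1
u_1(C vs P) = 2
u_1(D vs P) = 6
max payoff 6 at {A,D}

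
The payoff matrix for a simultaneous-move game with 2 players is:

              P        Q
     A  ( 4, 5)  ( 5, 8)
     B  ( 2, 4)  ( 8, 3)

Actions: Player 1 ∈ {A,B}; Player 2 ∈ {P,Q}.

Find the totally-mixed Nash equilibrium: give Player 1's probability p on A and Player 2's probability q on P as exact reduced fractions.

P1 indiff ⇒ q·4+(1-q)·5 = q·2+(1-q)·8 ⇒ q(2) = (1-q)(3) ⇒ q = 3/5
P2 indiff ⇒ p·5+(1-p)·4 = p·8+(1-p)·3 ⇒ p(-3) = (1-p)(-1) ⇒ p = 1/4

P1 mixes 1/4 on A; P2 mixes 3/5 on P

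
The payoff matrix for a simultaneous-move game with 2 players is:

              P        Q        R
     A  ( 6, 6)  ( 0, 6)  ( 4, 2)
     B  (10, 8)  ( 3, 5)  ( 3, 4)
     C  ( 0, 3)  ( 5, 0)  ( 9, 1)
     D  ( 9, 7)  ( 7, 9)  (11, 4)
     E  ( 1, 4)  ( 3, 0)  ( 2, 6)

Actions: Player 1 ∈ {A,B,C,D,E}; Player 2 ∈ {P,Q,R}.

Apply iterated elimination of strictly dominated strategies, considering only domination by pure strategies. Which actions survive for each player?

P1 drop A (D beats it: P:9>6 Q:7>0 R:11>4)
P1 drop C (D beats it: P:9>0 Q:7>5 R:11>9)
P1 drop E (D beats it: P:9>1 Q:7>3 R:11>2)
P2 drop R (P beats it: B:8>4 D:7>4)
P1→{B,D} P2→{P,Q}

Remaining: P1:{B,D} P2:{P,Q}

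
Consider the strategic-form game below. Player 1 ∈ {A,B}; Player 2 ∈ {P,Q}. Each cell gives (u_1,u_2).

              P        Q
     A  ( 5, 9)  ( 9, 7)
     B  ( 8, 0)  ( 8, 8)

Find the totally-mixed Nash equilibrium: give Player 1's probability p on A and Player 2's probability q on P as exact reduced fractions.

P1 mixes 4/5 on A; P2 mixes 1/4 on P

P1 indiff ⇒ q·5+(1-q)·9 = q·8+(1-q)·8 ⇒ q(-3) = (1-q)(-1) ⇒ q = 1/4
P2 indiff ⇒ p·9+(1-p)·0 = p·7+(1-p)·8 ⇒ p(2) = (1-p)(8) ⇒ p = 4/5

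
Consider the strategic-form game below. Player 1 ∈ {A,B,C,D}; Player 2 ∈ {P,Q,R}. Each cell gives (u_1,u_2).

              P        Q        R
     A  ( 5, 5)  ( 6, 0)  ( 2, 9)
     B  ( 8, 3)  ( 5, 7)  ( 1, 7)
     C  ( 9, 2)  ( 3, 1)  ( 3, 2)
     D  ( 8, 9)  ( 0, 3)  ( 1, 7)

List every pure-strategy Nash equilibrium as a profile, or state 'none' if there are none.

(A,P): not NE [P1→C gives 9>5; P2→R gives 9>5]
(A,Q): not NE [P2→R gives 9>0]
(A,R): not NE [P1→C gives 3>2]
(B,P): not NE [P1→C gives 9>8; P2→R gives 7>3]
(B,Q): not NE [P1→A gives 6>5]
(B,R): not NE [P1→C gives 3>1]
(C,P): NE
(C,Q): not NE [P1→A gives 6>3; P2→R gives 2>1]
(C,R): NE
(D,P): not NE [P1→C gives 9>8]
(D,Q): not NE [P1→A gives 6>0; P2→P gives 9>3]
(D,R): not NE [P1→C gives 3>1; P2→P gives 9>7]

PSNE = {(C,P), (C,R)}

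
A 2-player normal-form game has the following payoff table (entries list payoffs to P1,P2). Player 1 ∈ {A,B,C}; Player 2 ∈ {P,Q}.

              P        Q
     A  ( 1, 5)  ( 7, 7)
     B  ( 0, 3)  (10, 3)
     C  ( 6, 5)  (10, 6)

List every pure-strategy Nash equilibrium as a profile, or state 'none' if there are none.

(A,P): not NE [P1→C gives 6>1; P2→Q gives 7>5]
(A,Q): not NE [P1→C gives 10>7]
(B,P): not NE [P1→C gives 6>0]
(B,Q): NE
(C,P): not NE [P2→Q gives 6>5]
(C,Q): NE

PSNE = {(B,Q), (C,Q)}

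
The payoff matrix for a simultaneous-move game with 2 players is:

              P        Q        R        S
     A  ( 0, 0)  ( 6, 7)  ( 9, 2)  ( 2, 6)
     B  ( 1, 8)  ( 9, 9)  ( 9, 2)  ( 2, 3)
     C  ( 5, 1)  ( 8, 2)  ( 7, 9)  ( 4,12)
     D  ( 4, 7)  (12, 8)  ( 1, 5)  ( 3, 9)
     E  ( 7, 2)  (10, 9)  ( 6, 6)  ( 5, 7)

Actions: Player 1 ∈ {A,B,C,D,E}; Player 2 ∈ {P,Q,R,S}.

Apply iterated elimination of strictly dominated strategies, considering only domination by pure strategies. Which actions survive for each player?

Survivors P1:{D,E} P2:{Q,S}

P2 drop P (Q beats it: A:7>0 B:9>8 C:2>1 D:8>7 E:9>2)
P2 drop R (S beats it: A:6>2 B:3>2 C:12>9 D:9>5 E:7>6)
P1 drop A (C beats it: Q:8>6 S:4>2)
P1 drop B (D beats it: Q:12>9 S:3>2)
P1 drop C (E beats it: Q:10>8 S:5>4)
P1→{D,E} P2→{Q,S}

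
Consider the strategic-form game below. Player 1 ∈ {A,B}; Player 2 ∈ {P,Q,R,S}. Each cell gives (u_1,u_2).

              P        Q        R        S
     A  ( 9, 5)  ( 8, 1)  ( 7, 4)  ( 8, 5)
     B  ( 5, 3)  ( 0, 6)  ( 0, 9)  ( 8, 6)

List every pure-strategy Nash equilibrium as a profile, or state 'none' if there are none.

(A,P): NE
(A,Q): not NE [P2→S gives 5>1]
(A,R): not NE [P2→S gives 5>4]
(A,S): NE
(B,P): not NE [P1→A gives 9>5; P2→R gives 9>3]
(B,Q): not NE [P1→A gives 8>0; P2→R gives 9>6]
(B,R): not NE [P1→A gives 7>0]
(B,S): not NE [P2→R gives 9>6]

Nash profiles: (A,P), (A,S)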